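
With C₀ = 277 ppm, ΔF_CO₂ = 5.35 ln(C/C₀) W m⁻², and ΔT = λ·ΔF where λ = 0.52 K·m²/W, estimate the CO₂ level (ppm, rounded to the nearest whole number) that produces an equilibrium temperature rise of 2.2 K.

C ≈ 611 ppm

Required forcing: ΔF = ΔT/λ = 2.2/0.52 = 4.2308 W/m².
Then ln(C/277) = ΔF/5.35 = 4.2308/5.35 = 0.79080.
So C = 277 × e^0.79080 = 277 × 2.20516 = 610.83 ppm.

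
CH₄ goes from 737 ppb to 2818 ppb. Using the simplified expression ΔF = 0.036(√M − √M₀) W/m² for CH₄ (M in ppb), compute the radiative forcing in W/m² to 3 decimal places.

CH₄: 0.036 × (√2818 − √737) = 0.036 × (53.0848 − 27.1477) = 0.036 × 25.9371 = 0.9337 W/m².

ΔF = 0.934 W/m²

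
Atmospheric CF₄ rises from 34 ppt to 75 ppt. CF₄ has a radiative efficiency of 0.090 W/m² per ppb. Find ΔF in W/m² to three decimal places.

CF₄: Δ = 75 − 34 = 41 ppt = 0.041 ppb; ΔF = 0.090 × 0.041 = 0.0037 W/m².

ΔF = 0.004 W/m²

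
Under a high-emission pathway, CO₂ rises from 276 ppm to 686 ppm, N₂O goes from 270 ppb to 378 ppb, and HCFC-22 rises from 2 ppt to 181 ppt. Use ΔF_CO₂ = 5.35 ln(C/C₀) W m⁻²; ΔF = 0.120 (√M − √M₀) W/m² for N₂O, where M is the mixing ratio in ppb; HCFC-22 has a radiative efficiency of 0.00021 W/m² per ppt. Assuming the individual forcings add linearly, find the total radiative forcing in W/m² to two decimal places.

ΔF = 5.27 W/m²

CO₂: 5.35 × ln(686/276) = 5.35 × ln(2.48551) = 5.35 × 0.91048 = 4.8711 W/m².
N₂O: 0.120 × (√378 − √270) = 0.120 × (19.4422 − 16.4317) = 0.120 × 3.0105 = 0.3613 W/m².
HCFC-22: ΔF = 0.00021 × (181 − 2) = 0.00021 × 179 = 0.0376 W/m².
Total ΔF = 4.8711 + 0.3613 + 0.0376 = 5.2700 W/m².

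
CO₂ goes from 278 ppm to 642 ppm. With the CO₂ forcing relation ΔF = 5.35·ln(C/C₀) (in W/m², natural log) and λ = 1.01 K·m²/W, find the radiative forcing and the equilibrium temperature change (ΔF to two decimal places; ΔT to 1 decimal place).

CO₂: 5.35 × ln(642/278) = 5.35 × ln(2.30935) = 5.35 × 0.83697 = 4.4778 W/m².
ΔT = λ ΔF = 1.01 × 4.48 = 4.5248 K.

ΔF = 4.48 W/m²; ΔT = 4.5 K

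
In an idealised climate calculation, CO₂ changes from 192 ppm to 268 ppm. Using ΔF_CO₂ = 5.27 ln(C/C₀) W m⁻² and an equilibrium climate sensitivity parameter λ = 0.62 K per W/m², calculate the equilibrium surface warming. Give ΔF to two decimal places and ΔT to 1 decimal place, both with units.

ΔF = 1.76 W/m²; ΔT = 1.1 K

CO₂: 5.27 × ln(268/192) = 5.27 × ln(1.39583) = 5.27 × 0.33349 = 1.7575 W/m².
ΔT = λ ΔF = 0.62 × 1.76 = 1.0912 K.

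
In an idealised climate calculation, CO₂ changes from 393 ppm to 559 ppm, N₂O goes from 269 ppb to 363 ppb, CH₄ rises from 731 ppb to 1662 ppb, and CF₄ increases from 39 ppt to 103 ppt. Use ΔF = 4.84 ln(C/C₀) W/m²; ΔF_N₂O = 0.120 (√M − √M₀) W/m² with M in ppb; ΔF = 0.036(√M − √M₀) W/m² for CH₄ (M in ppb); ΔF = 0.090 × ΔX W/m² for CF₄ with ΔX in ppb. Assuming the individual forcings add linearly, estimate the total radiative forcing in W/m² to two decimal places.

ΔF = 2.52 W/m²

CO₂: 4.84 × ln(559/393) = 4.84 × ln(1.42239) = 4.84 × 0.35234 = 1.7053 W/m².
N₂O: 0.120 × (√363 − √269) = 0.120 × (19.0526 − 16.4012) = 0.120 × 2.6514 = 0.3182 W/m².
CH₄: 0.036 × (√1662 − √731) = 0.036 × (40.7676 − 27.0370) = 0.036 × 13.7306 = 0.4943 W/m².
CF₄: Δ = 103 − 39 = 64 ppt = 0.064 ppb; ΔF = 0.090 × 0.064 = 0.0058 W/m².
Total ΔF = 1.7053 + 0.3182 + 0.4943 + 0.0058 = 2.5236 W/m².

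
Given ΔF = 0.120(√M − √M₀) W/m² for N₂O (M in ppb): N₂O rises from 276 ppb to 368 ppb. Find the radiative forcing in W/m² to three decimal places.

ΔF = 0.308 W/m²

N₂O: 0.120 × (√368 − √276) = 0.120 × (19.1833 − 16.6132) = 0.120 × 2.5701 = 0.3084 W/m².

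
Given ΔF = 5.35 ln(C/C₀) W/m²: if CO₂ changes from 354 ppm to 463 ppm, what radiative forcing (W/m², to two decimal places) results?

CO₂ absorption bands are partially saturated, so forcing scales with the logarithm of the concentration ratio.
CO₂: 5.35 × ln(463/354) = 5.35 × ln(1.30791) = 5.35 × 0.26843 = 1.4361 W/m².

ΔF = 1.44 W/m²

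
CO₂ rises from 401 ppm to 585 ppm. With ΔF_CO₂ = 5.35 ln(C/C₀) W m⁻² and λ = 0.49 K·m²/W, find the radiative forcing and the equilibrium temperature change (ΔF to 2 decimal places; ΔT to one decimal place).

CO₂: 5.35 × ln(585/401) = 5.35 × ln(1.45885) = 5.35 × 0.37765 = 2.0204 W/m².
ΔT = λ ΔF = 0.49 × 2.02 = 0.9898 K.

ΔF = 2.02 W/m²; ΔT = 1.0 K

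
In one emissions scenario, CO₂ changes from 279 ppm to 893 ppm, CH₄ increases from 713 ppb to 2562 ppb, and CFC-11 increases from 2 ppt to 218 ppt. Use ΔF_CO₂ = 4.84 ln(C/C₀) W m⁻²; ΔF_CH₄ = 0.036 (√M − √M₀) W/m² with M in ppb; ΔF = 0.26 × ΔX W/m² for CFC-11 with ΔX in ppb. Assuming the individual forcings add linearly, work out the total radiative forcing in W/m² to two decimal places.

CO₂: 4.84 × ln(893/279) = 4.84 × ln(3.20072) = 4.84 × 1.16338 = 5.6308 W/m².
CH₄: 0.036 × (√2562 − √713) = 0.036 × (50.6162 − 26.7021) = 0.036 × 23.9141 = 0.8609 W/m².
CFC-11: Δ = 218 − 2 = 216 ppt = 0.216 ppb; ΔF = 0.26 × 0.216 = 0.0562 W/m².
Total ΔF = 5.6308 + 0.8609 + 0.0562 = 6.5479 W/m².

ΔF = 6.55 W/m²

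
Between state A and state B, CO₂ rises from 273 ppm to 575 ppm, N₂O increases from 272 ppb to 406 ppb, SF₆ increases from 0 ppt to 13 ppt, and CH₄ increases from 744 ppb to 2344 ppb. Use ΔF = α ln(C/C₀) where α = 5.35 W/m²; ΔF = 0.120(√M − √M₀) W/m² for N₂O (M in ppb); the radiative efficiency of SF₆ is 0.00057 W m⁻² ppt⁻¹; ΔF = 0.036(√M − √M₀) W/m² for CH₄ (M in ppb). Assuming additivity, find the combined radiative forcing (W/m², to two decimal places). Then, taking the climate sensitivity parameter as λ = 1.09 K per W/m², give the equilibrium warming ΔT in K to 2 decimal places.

ΔF = 5.19 W/m²; ΔT = 5.66 K

CO₂: 5.35 × ln(575/273) = 5.35 × ln(2.10623) = 5.35 × 0.74490 = 3.9852 W/m².
N₂O: 0.120 × (√406 − √272) = 0.120 × (20.1494 − 16.4924) = 0.120 × 3.6570 = 0.4388 W/m².
SF₆: ΔF = 0.00057 × (13 − 0) = 0.00057 × 13 = 0.0074 W/m².
CH₄: 0.036 × (√2344 − √744) = 0.036 × (48.4149 − 27.2764) = 0.036 × 21.1385 = 0.7610 W/m².
Total ΔF = 3.9852 + 0.4388 + 0.0074 + 0.7610 = 5.1924 W/m².
ΔT = λ ΔF = 1.09 × 5.19 = 5.6571 K.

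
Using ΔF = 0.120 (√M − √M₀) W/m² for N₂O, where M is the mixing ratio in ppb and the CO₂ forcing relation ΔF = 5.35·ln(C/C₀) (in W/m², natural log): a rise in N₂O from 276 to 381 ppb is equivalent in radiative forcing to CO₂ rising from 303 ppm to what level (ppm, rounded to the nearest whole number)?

N₂O forcing: 0.120 × (√381 − √276) = 0.120 × (19.5192 − 16.6132) = 0.120 × 2.9060 = 0.34872 W/m².
Set 5.35 ln(C/303) = 0.34872: ln(C/303) = 0.34872/5.35 = 0.06518, so C = 303 × e^0.06518 = 303 × 1.06735 = 323.41 ppm.

C ≈ 323 ppm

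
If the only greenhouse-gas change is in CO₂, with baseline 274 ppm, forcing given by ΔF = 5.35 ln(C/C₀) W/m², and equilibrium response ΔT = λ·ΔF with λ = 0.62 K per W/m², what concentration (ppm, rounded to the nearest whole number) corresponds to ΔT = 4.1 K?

C ≈ 943 ppm

Required forcing: ΔF = ΔT/λ = 4.1/0.62 = 6.6129 W/m².
Then ln(C/274) = ΔF/5.35 = 6.6129/5.35 = 1.23606.
So C = 274 × e^1.23606 = 274 × 3.44203 = 943.12 ppm.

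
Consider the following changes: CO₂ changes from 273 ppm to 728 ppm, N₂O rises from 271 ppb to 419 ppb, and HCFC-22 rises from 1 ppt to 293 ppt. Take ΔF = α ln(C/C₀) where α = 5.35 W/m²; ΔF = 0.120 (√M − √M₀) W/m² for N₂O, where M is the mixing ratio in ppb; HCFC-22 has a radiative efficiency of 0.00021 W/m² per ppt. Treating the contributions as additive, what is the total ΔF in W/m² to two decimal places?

CO₂: 5.35 × ln(728/273) = 5.35 × ln(2.66667) = 5.35 × 0.98083 = 5.2474 W/m².
N₂O: 0.120 × (√419 − √271) = 0.120 × (20.4695 − 16.4621) = 0.120 × 4.0074 = 0.4809 W/m².
HCFC-22: ΔF = 0.00021 × (293 − 1) = 0.00021 × 292 = 0.0613 W/m².
Total ΔF = 5.2474 + 0.4809 + 0.0613 = 5.7896 W/m².

ΔF = 5.79 W/m²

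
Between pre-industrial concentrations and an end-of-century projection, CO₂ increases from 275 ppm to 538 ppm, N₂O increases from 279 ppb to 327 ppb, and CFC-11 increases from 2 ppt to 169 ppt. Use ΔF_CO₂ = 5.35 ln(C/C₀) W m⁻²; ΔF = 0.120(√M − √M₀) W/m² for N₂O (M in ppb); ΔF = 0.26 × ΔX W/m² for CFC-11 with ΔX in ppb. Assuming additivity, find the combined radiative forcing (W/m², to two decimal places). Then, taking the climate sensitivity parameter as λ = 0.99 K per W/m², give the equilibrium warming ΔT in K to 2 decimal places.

CO₂: 5.35 × ln(538/275) = 5.35 × ln(1.95636) = 5.35 × 0.67109 = 3.5903 W/m².
N₂O: 0.120 × (√327 − √279) = 0.120 × (18.0831 − 16.7033) = 0.120 × 1.3798 = 0.1656 W/m².
CFC-11: Δ = 169 − 2 = 167 ppt = 0.167 ppb; ΔF = 0.26 × 0.167 = 0.0434 W/m².
Total ΔF = 3.5903 + 0.1656 + 0.0434 = 3.7993 W/m².
ΔT = λ ΔF = 0.99 × 3.80 = 3.7620 K.

ΔF = 3.80 W/m²; ΔT = 3.76 K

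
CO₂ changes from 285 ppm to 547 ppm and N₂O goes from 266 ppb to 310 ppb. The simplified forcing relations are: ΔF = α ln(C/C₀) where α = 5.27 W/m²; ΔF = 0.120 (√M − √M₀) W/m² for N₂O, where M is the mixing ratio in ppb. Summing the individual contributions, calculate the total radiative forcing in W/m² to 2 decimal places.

ΔF = 3.59 W/m²

CO₂: 5.27 × ln(547/285) = 5.27 × ln(1.91930) = 5.27 × 0.65196 = 3.4358 W/m².
N₂O: 0.120 × (√310 − √266) = 0.120 × (17.6068 − 16.3095) = 0.120 × 1.2973 = 0.1557 W/m².
Total ΔF = 3.4358 + 0.1557 = 3.5915 W/m².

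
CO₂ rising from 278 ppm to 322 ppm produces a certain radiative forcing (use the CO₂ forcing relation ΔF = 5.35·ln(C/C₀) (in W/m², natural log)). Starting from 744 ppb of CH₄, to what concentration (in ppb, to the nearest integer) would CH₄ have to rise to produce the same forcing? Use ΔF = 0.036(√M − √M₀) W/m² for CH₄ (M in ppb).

CO₂ forcing: 5.35 × ln(322/278) = 5.35 × 0.146930 = 0.78608 W/m².
Set 0.036(√M − √744) = 0.78608: √M = 0.78608/0.036 + √744 = 21.8356 + 27.2764 = 49.1120.
M = (49.1120)² = 2411.99 ppb.

M ≈ 2412 ppb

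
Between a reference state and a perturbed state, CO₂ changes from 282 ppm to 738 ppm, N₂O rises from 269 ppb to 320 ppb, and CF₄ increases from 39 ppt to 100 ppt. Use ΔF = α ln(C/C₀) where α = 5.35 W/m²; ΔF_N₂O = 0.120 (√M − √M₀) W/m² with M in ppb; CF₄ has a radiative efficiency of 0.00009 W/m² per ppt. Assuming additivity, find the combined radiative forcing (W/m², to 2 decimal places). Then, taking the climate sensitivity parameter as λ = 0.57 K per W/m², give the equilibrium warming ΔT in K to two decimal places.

ΔF = 5.33 W/m²; ΔT = 3.04 K

CO₂: 5.35 × ln(738/282) = 5.35 × ln(2.61702) = 5.35 × 0.96204 = 5.1469 W/m².
N₂O: 0.120 × (√320 − √269) = 0.120 × (17.8885 − 16.4012) = 0.120 × 1.4873 = 0.1785 W/m².
CF₄: ΔF = 0.00009 × (100 − 39) = 0.00009 × 61 = 0.0055 W/m².
Total ΔF = 5.1469 + 0.1785 + 0.0055 = 5.3309 W/m².
ΔT = λ ΔF = 0.57 × 5.33 = 3.0381 K.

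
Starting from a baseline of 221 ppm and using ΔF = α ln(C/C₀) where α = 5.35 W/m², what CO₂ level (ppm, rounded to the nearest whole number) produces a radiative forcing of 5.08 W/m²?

C ≈ 571 ppm

Set 5.35 ln(C/221) = 5.08, so ln(C/221) = 5.08/5.35 = 0.94953.
Then C/221 = e^0.94953 = 2.58449, giving C = 221 × 2.58449 = 571.17 ppm.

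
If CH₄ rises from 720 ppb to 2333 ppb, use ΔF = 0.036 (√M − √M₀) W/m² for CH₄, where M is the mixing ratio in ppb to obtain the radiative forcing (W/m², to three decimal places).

CH₄: 0.036 × (√2333 − √720) = 0.036 × (48.3011 − 26.8328) = 0.036 × 21.4683 = 0.7729 W/m².

ΔF = 0.773 W/m²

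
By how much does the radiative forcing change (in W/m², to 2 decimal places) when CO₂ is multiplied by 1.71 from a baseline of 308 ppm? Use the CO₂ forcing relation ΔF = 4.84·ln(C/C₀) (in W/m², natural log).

ΔF = 4.84 × ln(1.71) = 4.84 × 0.53649 = 2.5966 W/m².

ΔF = 2.60 W/m²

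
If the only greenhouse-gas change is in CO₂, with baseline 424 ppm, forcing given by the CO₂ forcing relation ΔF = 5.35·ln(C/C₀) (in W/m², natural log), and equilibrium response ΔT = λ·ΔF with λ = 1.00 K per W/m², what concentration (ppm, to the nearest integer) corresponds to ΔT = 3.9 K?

C ≈ 879 ppm

Required forcing: ΔF = ΔT/λ = 3.9/1.00 = 3.9000 W/m².
Then ln(C/424) = ΔF/5.35 = 3.9000/5.35 = 0.72897.
So C = 424 × e^0.72897 = 424 × 2.07294 = 878.93 ppm.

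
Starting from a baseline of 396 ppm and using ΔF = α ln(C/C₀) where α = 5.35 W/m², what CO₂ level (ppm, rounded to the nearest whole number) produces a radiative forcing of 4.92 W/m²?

C ≈ 993 ppm

Set 5.35 ln(C/396) = 4.92, so ln(C/396) = 4.92/5.35 = 0.91963.
Then C/396 = e^0.91963 = 2.50836, giving C = 396 × 2.50836 = 993.31 ppm.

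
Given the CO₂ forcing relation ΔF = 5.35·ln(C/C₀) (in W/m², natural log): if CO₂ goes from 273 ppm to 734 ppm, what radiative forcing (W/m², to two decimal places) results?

CO₂: 5.35 × ln(734/273) = 5.35 × ln(2.68864) = 5.35 × 0.98904 = 5.2914 W/m².

ΔF = 5.29 W/m²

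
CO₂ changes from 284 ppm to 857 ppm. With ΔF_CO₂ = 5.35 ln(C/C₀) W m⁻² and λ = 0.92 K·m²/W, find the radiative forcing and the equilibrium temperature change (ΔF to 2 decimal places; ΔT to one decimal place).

ΔF = 5.91 W/m²; ΔT = 5.4 K

CO₂: 5.35 × ln(857/284) = 5.35 × ln(3.01761) = 5.35 × 1.10447 = 5.9089 W/m².
ΔT = λ ΔF = 0.92 × 5.91 = 5.4372 K.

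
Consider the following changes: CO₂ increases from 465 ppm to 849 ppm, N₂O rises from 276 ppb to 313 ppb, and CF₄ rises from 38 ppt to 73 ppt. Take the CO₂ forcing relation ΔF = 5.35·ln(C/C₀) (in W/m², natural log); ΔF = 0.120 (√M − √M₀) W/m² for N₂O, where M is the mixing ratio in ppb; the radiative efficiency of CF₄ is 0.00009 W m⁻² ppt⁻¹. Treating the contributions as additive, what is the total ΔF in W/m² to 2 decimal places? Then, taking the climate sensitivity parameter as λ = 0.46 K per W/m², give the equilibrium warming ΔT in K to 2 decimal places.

ΔF = 3.35 W/m²; ΔT = 1.54 K

CO₂: 5.35 × ln(849/465) = 5.35 × ln(1.82581) = 5.35 × 0.60202 = 3.2208 W/m².
N₂O: 0.120 × (√313 − √276) = 0.120 × (17.6918 − 16.6132) = 0.120 × 1.0786 = 0.1294 W/m².
CF₄: ΔF = 0.00009 × (73 − 38) = 0.00009 × 35 = 0.0032 W/m².
Total ΔF = 3.2208 + 0.1294 + 0.0032 = 3.3534 W/m².
ΔT = λ ΔF = 0.46 × 3.35 = 1.5410 K.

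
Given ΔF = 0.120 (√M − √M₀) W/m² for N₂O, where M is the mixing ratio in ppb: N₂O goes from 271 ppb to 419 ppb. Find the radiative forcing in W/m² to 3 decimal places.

N₂O: 0.120 × (√419 − √271) = 0.120 × (20.4695 − 16.4621) = 0.120 × 4.0074 = 0.4809 W/m².

ΔF = 0.481 W/m²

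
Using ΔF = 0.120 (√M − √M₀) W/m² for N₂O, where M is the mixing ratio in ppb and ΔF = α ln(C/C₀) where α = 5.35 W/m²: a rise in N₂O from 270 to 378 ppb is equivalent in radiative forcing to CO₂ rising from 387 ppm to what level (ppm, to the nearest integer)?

C ≈ 414 ppm

N₂O forcing: 0.120 × (√378 − √270) = 0.120 × (19.4422 − 16.4317) = 0.120 × 3.0105 = 0.36126 W/m².
Set 5.35 ln(C/387) = 0.36126: ln(C/387) = 0.36126/5.35 = 0.06753, so C = 387 × e^0.06753 = 387 × 1.06986 = 414.04 ppm.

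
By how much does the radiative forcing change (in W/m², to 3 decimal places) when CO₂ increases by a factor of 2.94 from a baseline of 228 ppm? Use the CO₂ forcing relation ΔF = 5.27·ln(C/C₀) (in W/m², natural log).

ΔF = 5.27 × ln(2.94) = 5.27 × 1.07841 = 5.6832 W/m².

ΔF = 5.683 W/m²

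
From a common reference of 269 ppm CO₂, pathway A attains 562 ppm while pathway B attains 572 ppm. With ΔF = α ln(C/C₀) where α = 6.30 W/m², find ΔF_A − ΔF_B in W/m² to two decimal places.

ΔF_A = 6.30 ln(562/269) = 6.30 × 0.73679 = 4.6418 W/m².
ΔF_B = 6.30 ln(572/269) = 6.30 × 0.75443 = 4.7529 W/m².
Difference: 4.6418 − 4.7529 = -0.1111 W/m².

ΔF_A − ΔF_B = -0.11 W/m²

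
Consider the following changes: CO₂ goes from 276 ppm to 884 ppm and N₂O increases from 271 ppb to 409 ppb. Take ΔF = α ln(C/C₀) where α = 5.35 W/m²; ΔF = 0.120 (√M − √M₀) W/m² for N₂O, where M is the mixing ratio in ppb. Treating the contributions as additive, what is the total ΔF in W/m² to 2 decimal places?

ΔF = 6.68 W/m²

CO₂: 5.35 × ln(884/276) = 5.35 × ln(3.20290) = 5.35 × 1.16406 = 6.2277 W/m².
N₂O: 0.120 × (√409 − √271) = 0.120 × (20.2237 − 16.4621) = 0.120 × 3.7616 = 0.4514 W/m².
Total ΔF = 6.2277 + 0.4514 = 6.6791 W/m².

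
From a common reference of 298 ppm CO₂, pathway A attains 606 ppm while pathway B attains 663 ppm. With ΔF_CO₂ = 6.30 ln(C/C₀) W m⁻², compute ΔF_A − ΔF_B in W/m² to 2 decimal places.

ΔF_A − ΔF_B = -0.57 W/m²

ΔF_A = 6.30 ln(606/298) = 6.30 × 0.70979 = 4.4717 W/m².
ΔF_B = 6.30 ln(663/298) = 6.30 × 0.79968 = 5.0380 W/m².
Difference: 4.4717 − 5.0380 = -0.5663 W/m².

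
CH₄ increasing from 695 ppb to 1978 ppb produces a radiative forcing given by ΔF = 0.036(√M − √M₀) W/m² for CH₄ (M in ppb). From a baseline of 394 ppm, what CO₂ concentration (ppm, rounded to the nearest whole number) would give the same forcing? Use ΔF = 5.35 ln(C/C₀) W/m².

CH₄ forcing: 0.036 × (√1978 − √695) = 0.036 × (44.4747 − 26.3629) = 0.036 × 18.1118 = 0.65202 W/m².
Set 5.35 ln(C/394) = 0.65202: ln(C/394) = 0.65202/5.35 = 0.12187, so C = 394 × e^0.12187 = 394 × 1.12961 = 445.07 ppm.

C ≈ 445 ppm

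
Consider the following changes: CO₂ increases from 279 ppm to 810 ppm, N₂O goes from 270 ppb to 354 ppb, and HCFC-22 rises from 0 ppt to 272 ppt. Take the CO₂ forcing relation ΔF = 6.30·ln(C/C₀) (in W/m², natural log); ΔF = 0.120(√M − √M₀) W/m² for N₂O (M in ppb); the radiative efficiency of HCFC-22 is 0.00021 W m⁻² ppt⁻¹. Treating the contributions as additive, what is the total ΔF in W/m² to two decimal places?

ΔF = 7.06 W/m²

CO₂: 6.30 × ln(810/279) = 6.30 × ln(2.90323) = 6.30 × 1.06582 = 6.7147 W/m².
N₂O: 0.120 × (√354 − √270) = 0.120 × (18.8149 − 16.4317) = 0.120 × 2.3832 = 0.2860 W/m².
HCFC-22: ΔF = 0.00021 × (272 − 0) = 0.00021 × 272 = 0.0571 W/m².
Total ΔF = 6.7147 + 0.2860 + 0.0571 = 7.0578 W/m².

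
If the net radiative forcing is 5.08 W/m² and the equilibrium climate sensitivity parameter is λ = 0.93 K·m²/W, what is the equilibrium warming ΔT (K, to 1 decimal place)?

ΔT = λ ΔF = 0.93 × 5.08 = 4.7244 K.

ΔT = 4.7 K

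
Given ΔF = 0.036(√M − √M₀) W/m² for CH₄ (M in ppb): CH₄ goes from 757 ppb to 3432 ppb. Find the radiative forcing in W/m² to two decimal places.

ΔF = 1.12 W/m²

CH₄: 0.036 × (√3432 − √757) = 0.036 × (58.5833 − 27.5136) = 0.036 × 31.0697 = 1.1185 W/m².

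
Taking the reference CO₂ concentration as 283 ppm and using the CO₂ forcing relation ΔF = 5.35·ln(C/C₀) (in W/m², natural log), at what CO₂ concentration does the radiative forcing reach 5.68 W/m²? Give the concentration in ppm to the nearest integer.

C ≈ 818 ppm

Set 5.35 ln(C/283) = 5.68, so ln(C/283) = 5.68/5.35 = 1.06168.
Then C/283 = e^1.06168 = 2.89122, giving C = 283 × 2.89122 = 818.22 ppm.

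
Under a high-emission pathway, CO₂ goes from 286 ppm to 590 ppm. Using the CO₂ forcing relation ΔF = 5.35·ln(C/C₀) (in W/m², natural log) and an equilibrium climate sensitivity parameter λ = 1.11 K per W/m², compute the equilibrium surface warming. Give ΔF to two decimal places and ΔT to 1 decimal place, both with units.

CO₂: 5.35 × ln(590/286) = 5.35 × ln(2.06294) = 5.35 × 0.72413 = 3.8741 W/m².
ΔT = λ ΔF = 1.11 × 3.87 = 4.2957 K.

ΔF = 3.87 W/m²; ΔT = 4.3 K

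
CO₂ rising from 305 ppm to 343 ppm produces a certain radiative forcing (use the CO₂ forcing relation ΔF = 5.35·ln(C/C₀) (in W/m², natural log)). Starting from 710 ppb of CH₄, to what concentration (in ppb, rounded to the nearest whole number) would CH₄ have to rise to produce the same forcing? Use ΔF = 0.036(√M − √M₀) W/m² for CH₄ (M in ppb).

M ≈ 1944 ppb

CO₂ forcing: 5.35 × ln(343/305) = 5.35 × 0.117419 = 0.62819 W/m².
Set 0.036(√M − √710) = 0.62819: √M = 0.62819/0.036 + √710 = 17.4497 + 26.6458 = 44.0955.
M = (44.0955)² = 1944.41 ppb.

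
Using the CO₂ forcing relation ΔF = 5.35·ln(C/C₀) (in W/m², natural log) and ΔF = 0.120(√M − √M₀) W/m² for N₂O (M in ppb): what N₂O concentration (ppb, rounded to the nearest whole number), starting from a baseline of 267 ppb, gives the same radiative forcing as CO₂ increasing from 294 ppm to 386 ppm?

M ≈ 811 ppb

CO₂ forcing: 5.35 × ln(386/294) = 5.35 × 0.272258 = 1.45658 W/m².
Set 0.120(√M − √267) = 1.45658: √M = 1.45658/0.120 + √267 = 12.1382 + 16.3401 = 28.4783.
M = (28.4783)² = 811.01 ppb.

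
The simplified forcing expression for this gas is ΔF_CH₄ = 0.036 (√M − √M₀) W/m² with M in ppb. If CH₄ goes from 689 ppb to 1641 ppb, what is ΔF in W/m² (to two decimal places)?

ΔF = 0.51 W/m²

CH₄: 0.036 × (√1641 − √689) = 0.036 × (40.5093 − 26.2488) = 0.036 × 14.2605 = 0.5134 W/m².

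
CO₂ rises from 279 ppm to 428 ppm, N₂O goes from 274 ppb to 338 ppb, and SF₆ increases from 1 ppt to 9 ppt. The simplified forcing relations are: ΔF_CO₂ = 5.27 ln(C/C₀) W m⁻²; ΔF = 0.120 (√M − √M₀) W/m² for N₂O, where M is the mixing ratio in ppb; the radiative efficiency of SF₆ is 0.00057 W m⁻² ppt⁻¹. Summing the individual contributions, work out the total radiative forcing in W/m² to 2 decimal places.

ΔF = 2.48 W/m²

CO₂: 5.27 × ln(428/279) = 5.27 × ln(1.53405) = 5.27 × 0.42791 = 2.2551 W/m².
N₂O: 0.120 × (√338 − √274) = 0.120 × (18.3848 − 16.5529) = 0.120 × 1.8319 = 0.2198 W/m².
SF₆: ΔF = 0.00057 × (9 − 1) = 0.00057 × 8 = 0.0046 W/m².
Total ΔF = 2.2551 + 0.2198 + 0.0046 = 2.4795 W/m².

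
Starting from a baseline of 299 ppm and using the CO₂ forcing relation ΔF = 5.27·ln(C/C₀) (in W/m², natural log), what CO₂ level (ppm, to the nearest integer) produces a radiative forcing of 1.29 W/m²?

C ≈ 382 ppm

Set 5.27 ln(C/299) = 1.29, so ln(C/299) = 1.29/5.27 = 0.24478.
Then C/299 = e^0.24478 = 1.27734, giving C = 299 × 1.27734 = 381.92 ppm.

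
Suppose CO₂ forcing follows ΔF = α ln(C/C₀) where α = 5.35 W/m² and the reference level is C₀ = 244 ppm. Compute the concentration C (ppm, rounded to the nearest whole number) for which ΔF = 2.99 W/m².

C ≈ 427 ppm

Set 5.35 ln(C/244) = 2.99, so ln(C/244) = 2.99/5.35 = 0.55888.
Then C/244 = e^0.55888 = 1.74871, giving C = 244 × 1.74871 = 426.69 ppm.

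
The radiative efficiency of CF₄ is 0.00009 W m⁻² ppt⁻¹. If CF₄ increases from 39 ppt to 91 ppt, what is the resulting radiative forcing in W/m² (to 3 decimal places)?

ΔF = 0.005 W/m²

CF₄: ΔF = 0.00009 × (91 − 39) = 0.00009 × 52 = 0.0047 W/m².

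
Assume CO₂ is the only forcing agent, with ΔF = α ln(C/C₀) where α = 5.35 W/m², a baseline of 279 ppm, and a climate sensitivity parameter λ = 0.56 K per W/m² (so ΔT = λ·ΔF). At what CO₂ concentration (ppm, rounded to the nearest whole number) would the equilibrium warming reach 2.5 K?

Required forcing: ΔF = ΔT/λ = 2.5/0.56 = 4.4643 W/m².
Then ln(C/279) = ΔF/5.35 = 4.4643/5.35 = 0.83445.
So C = 279 × e^0.83445 = 279 × 2.30355 = 642.69 ppm.

C ≈ 643 ppm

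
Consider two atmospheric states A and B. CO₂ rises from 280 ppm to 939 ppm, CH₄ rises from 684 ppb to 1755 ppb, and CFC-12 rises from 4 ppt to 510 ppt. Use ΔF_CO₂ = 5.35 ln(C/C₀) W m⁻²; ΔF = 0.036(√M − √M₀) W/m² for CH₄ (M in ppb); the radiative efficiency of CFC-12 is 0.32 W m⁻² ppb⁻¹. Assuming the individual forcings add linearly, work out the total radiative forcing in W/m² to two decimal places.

ΔF = 7.20 W/m²

CO₂: 5.35 × ln(939/280) = 5.35 × ln(3.35357) = 5.35 × 1.21003 = 6.4737 W/m².
CH₄: 0.036 × (√1755 − √684) = 0.036 × (41.8927 − 26.1534) = 0.036 × 15.7393 = 0.5666 W/m².
CFC-12: Δ = 510 − 4 = 506 ppt = 0.506 ppb; ΔF = 0.32 × 0.506 = 0.1619 W/m².
Total ΔF = 6.4737 + 0.5666 + 0.1619 = 7.2022 W/m².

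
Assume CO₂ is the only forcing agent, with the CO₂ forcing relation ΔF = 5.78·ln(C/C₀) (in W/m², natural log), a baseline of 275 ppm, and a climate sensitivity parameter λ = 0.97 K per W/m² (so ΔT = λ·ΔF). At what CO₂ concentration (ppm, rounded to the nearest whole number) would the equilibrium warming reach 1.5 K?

Required forcing: ΔF = ΔT/λ = 1.5/0.97 = 1.5464 W/m².
Then ln(C/275) = ΔF/5.78 = 1.5464/5.78 = 0.26754.
So C = 275 × e^0.26754 = 275 × 1.30675 = 359.36 ppm.

C ≈ 359 ppm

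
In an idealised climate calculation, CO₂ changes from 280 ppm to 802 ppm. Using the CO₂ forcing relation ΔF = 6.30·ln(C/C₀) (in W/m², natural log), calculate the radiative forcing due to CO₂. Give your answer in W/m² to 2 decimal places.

ΔF = 6.63 W/m²

CO₂: 6.30 × ln(802/280) = 6.30 × ln(2.86429) = 6.30 × 1.05232 = 6.6296 W/m².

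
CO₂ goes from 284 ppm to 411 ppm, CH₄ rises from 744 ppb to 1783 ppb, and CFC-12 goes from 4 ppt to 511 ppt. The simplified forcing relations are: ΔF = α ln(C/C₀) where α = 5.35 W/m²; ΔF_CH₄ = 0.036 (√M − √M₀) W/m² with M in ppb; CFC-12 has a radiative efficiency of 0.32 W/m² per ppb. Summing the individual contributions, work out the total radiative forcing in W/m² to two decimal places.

ΔF = 2.68 W/m²

CO₂: 5.35 × ln(411/284) = 5.35 × ln(1.44718) = 5.35 × 0.36962 = 1.9775 W/m².
CH₄: 0.036 × (√1783 − √744) = 0.036 × (42.2256 − 27.2764) = 0.036 × 14.9492 = 0.5382 W/m².
CFC-12: Δ = 511 − 4 = 507 ppt = 0.507 ppb; ΔF = 0.32 × 0.507 = 0.1622 W/m².
Total ΔF = 1.9775 + 0.5382 + 0.1622 = 2.6779 W/m².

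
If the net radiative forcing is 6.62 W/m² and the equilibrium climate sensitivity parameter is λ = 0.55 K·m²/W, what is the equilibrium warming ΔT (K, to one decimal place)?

ΔT = λ ΔF = 0.55 × 6.62 = 3.6410 K.

ΔT = 3.6 K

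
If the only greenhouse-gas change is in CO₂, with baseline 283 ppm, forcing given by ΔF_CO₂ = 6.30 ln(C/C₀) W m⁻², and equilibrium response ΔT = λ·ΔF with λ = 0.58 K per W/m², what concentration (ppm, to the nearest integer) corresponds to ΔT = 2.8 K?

C ≈ 609 ppm

Required forcing: ΔF = ΔT/λ = 2.8/0.58 = 4.8276 W/m².
Then ln(C/283) = ΔF/6.30 = 4.8276/6.30 = 0.76629.
So C = 283 × e^0.76629 = 283 × 2.15177 = 608.95 ppm.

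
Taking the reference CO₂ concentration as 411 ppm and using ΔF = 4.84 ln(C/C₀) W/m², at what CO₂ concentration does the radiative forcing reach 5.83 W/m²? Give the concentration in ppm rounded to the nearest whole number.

Set 4.84 ln(C/411) = 5.83, so ln(C/411) = 5.83/4.84 = 1.20455.
Then C/411 = e^1.20455 = 3.33526, giving C = 411 × 3.33526 = 1370.79 ppm.

C ≈ 1371 ppm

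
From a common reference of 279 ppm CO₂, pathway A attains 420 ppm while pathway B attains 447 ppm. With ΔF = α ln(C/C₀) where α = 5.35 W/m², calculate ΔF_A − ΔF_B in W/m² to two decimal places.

ΔF_A − ΔF_B = -0.33 W/m²

ΔF_A = 5.35 ln(420/279) = 5.35 × 0.40904 = 2.1884 W/m².
ΔF_B = 5.35 ln(447/279) = 5.35 × 0.47135 = 2.5217 W/m².
Difference: 2.1884 − 2.5217 = -0.3333 W/m².
(Equivalently, ΔF_A − ΔF_B = 5.35 ln(420/447) = 5.35 × -0.06230 = -0.3333 W/m².)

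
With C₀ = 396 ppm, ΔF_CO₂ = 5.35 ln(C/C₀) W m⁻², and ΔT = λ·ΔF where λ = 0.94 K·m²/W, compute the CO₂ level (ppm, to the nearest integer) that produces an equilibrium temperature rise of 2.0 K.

Required forcing: ΔF = ΔT/λ = 2.0/0.94 = 2.1277 W/m².
Then ln(C/396) = ΔF/5.35 = 2.1277/5.35 = 0.39770.
So C = 396 × e^0.39770 = 396 × 1.48840 = 589.41 ppm.

C ≈ 589 ppm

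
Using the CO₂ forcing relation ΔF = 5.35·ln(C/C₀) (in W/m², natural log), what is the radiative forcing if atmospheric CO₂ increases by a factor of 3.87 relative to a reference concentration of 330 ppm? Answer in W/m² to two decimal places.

ΔF = 7.24 W/m²

Because the forcing depends only on the ratio C/C₀, the initial concentration does not enter.
ΔF = 5.35 × ln(3.87) = 5.35 × 1.35325 = 7.2399 W/m².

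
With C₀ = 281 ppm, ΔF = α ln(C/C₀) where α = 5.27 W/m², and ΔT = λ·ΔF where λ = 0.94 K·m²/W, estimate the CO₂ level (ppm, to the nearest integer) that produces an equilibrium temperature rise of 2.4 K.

Required forcing: ΔF = ΔT/λ = 2.4/0.94 = 2.5532 W/m².
Then ln(C/281) = ΔF/5.27 = 2.5532/5.27 = 0.48448.
So C = 281 × e^0.48448 = 281 × 1.62333 = 456.16 ppm.

C ≈ 456 ppm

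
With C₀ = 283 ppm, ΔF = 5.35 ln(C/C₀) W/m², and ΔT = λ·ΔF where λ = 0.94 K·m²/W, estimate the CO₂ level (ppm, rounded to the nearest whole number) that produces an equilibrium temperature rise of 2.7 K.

C ≈ 484 ppm

Required forcing: ΔF = ΔT/λ = 2.7/0.94 = 2.8723 W/m².
Then ln(C/283) = ΔF/5.35 = 2.8723/5.35 = 0.53688.
So C = 283 × e^0.53688 = 283 × 1.71066 = 484.12 ppm.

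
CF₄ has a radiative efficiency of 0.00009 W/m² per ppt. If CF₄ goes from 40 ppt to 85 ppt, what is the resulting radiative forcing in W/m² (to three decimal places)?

CF₄: ΔF = 0.00009 × (85 − 40) = 0.00009 × 45 = 0.0041 W/m².

ΔF = 0.004 W/m²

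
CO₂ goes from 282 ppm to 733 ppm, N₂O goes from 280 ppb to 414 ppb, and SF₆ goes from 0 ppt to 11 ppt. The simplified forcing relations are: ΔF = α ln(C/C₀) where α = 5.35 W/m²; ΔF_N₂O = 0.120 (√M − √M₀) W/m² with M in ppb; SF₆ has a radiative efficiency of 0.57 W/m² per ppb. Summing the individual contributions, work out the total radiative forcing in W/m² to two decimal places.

CO₂: 5.35 × ln(733/282) = 5.35 × ln(2.59929) = 5.35 × 0.95524 = 5.1105 W/m².
N₂O: 0.120 × (√414 − √280) = 0.120 × (20.3470 − 16.7332) = 0.120 × 3.6138 = 0.4337 W/m².
SF₆: Δ = 11 − 0 = 11 ppt = 0.011 ppb; ΔF = 0.57 × 0.011 = 0.0063 W/m².
Total ΔF = 5.1105 + 0.4337 + 0.0063 = 5.5505 W/m².

ΔF = 5.55 W/m²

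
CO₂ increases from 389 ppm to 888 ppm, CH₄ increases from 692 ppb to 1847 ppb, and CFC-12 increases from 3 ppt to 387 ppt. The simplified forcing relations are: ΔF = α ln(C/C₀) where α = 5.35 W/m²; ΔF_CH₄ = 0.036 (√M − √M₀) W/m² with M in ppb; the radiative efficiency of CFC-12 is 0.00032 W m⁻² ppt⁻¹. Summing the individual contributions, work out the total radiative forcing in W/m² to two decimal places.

ΔF = 5.14 W/m²

CO₂: 5.35 × ln(888/389) = 5.35 × ln(2.28278) = 5.35 × 0.82539 = 4.4158 W/m².
CH₄: 0.036 × (√1847 − √692) = 0.036 × (42.9767 − 26.3059) = 0.036 × 16.6708 = 0.6001 W/m².
CFC-12: ΔF = 0.00032 × (387 − 3) = 0.00032 × 384 = 0.1229 W/m².
Total ΔF = 4.4158 + 0.6001 + 0.1229 = 5.1388 W/m².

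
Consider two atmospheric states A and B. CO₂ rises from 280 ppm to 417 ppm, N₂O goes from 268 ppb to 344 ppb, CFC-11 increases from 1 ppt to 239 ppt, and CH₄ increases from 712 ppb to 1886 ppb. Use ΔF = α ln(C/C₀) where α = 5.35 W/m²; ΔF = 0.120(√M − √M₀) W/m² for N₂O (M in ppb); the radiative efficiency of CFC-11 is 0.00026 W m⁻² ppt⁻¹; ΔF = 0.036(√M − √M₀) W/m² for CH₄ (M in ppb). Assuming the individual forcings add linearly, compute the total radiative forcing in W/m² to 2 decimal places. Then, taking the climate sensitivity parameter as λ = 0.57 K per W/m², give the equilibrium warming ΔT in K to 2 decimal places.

CO₂: 5.35 × ln(417/280) = 5.35 × ln(1.48929) = 5.35 × 0.39830 = 2.1309 W/m².
N₂O: 0.120 × (√344 − √268) = 0.120 × (18.5472 − 16.3707) = 0.120 × 2.1765 = 0.2612 W/m².
CFC-11: ΔF = 0.00026 × (239 − 1) = 0.00026 × 238 = 0.0619 W/m².
CH₄: 0.036 × (√1886 − √712) = 0.036 × (43.4281 − 26.6833) = 0.036 × 16.7448 = 0.6028 W/m².
Total ΔF = 2.1309 + 0.2612 + 0.0619 + 0.6028 = 3.0568 W/m².
ΔT = λ ΔF = 0.57 × 3.06 = 1.7442 K.

ΔF = 3.06 W/m²; ΔT = 1.74 K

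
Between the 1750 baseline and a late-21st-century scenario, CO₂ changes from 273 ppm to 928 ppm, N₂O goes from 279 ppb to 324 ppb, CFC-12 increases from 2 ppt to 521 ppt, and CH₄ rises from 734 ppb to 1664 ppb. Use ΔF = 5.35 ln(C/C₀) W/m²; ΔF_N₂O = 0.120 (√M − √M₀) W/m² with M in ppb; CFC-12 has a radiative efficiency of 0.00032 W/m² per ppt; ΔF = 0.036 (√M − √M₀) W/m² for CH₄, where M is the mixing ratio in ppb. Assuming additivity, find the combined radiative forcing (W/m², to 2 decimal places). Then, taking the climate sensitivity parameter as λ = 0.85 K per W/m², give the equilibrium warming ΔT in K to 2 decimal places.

ΔF = 7.36 W/m²; ΔT = 6.26 K

CO₂: 5.35 × ln(928/273) = 5.35 × ln(3.39927) = 5.35 × 1.22356 = 6.5460 W/m².
N₂O: 0.120 × (√324 − √279) = 0.120 × (18.0000 − 16.7033) = 0.120 × 1.2967 = 0.1556 W/m².
CFC-12: ΔF = 0.00032 × (521 − 2) = 0.00032 × 519 = 0.1661 W/m².
CH₄: 0.036 × (√1664 − √734) = 0.036 × (40.7922 − 27.0924) = 0.036 × 13.6998 = 0.4932 W/m².
Total ΔF = 6.5460 + 0.1556 + 0.1661 + 0.4932 = 7.3609 W/m².
ΔT = λ ΔF = 0.85 × 7.36 = 6.2560 K.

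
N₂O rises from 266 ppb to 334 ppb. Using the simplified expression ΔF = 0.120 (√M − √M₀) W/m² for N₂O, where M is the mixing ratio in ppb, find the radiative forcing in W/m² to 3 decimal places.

ΔF = 0.236 W/m²

N₂O: 0.120 × (√334 − √266) = 0.120 × (18.2757 − 16.3095) = 0.120 × 1.9662 = 0.2359 W/m².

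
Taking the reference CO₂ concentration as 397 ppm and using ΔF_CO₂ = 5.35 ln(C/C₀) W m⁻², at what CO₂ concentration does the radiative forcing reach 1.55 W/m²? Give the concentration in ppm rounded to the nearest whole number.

C ≈ 530 ppm

Set 5.35 ln(C/397) = 1.55, so ln(C/397) = 1.55/5.35 = 0.28972.
Then C/397 = e^0.28972 = 1.33605, giving C = 397 × 1.33605 = 530.41 ppm.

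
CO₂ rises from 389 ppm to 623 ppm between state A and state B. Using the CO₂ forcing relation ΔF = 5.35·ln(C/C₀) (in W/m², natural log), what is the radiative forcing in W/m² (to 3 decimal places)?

ΔF = 2.520 W/m²

CO₂: 5.35 × ln(623/389) = 5.35 × ln(1.60154) = 5.35 × 0.47097 = 2.5197 W/m².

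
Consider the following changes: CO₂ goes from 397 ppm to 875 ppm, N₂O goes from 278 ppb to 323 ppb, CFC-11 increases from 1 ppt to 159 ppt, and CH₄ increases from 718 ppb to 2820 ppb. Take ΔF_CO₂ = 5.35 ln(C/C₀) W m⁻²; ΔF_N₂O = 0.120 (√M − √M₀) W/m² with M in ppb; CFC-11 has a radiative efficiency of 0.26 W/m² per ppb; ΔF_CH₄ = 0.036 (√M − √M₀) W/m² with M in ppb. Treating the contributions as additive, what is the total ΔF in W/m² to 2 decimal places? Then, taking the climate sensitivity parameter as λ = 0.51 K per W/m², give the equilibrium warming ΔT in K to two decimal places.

CO₂: 5.35 × ln(875/397) = 5.35 × ln(2.20403) = 5.35 × 0.79029 = 4.2281 W/m².
N₂O: 0.120 × (√323 − √278) = 0.120 × (17.9722 − 16.6733) = 0.120 × 1.2989 = 0.1559 W/m².
CFC-11: Δ = 159 − 1 = 158 ppt = 0.158 ppb; ΔF = 0.26 × 0.158 = 0.0411 W/m².
CH₄: 0.036 × (√2820 − √718) = 0.036 × (53.1037 − 26.7955) = 0.036 × 26.3082 = 0.9471 W/m².
Total ΔF = 4.2281 + 0.1559 + 0.0411 + 0.9471 = 5.3722 W/m².
ΔT = λ ΔF = 0.51 × 5.37 = 2.7387 K.

ΔF = 5.37 W/m²; ΔT = 2.74 K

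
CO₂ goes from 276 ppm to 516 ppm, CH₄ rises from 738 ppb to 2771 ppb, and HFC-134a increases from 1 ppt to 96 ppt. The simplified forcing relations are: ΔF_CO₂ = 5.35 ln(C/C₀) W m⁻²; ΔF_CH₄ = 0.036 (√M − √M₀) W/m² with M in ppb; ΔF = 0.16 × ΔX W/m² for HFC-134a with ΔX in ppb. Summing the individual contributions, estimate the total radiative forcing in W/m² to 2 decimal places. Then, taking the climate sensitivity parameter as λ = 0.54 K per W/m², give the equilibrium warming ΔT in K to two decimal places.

CO₂: 5.35 × ln(516/276) = 5.35 × ln(1.86957) = 5.35 × 0.62571 = 3.3475 W/m².
CH₄: 0.036 × (√2771 − √738) = 0.036 × (52.6403 − 27.1662) = 0.036 × 25.4741 = 0.9171 W/m².
HFC-134a: Δ = 96 − 1 = 95 ppt = 0.095 ppb; ΔF = 0.16 × 0.095 = 0.0152 W/m².
Total ΔF = 3.3475 + 0.9171 + 0.0152 = 4.2798 W/m².
ΔT = λ ΔF = 0.54 × 4.28 = 2.3112 K.

ΔF = 4.28 W/m²; ΔT = 2.31 K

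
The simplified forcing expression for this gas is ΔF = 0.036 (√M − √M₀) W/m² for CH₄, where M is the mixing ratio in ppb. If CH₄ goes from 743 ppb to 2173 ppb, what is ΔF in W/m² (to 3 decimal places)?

ΔF = 0.697 W/m²

CH₄: 0.036 × (√2173 − √743) = 0.036 × (46.6154 − 27.2580) = 0.036 × 19.3574 = 0.6969 W/m².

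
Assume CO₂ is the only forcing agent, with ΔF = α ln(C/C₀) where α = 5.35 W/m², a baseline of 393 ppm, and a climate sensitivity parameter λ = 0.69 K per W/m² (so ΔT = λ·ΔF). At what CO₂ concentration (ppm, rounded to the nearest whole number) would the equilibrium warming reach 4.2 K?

C ≈ 1226 ppm

Required forcing: ΔF = ΔT/λ = 4.2/0.69 = 6.0870 W/m².
Then ln(C/393) = ΔF/5.35 = 6.0870/5.35 = 1.13776.
So C = 393 × e^1.13776 = 393 × 3.11977 = 1226.07 ppm.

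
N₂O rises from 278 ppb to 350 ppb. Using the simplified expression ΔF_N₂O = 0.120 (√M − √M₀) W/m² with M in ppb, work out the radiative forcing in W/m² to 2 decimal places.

N₂O: 0.120 × (√350 − √278) = 0.120 × (18.7083 − 16.6733) = 0.120 × 2.0350 = 0.2442 W/m².

ΔF = 0.24 W/m²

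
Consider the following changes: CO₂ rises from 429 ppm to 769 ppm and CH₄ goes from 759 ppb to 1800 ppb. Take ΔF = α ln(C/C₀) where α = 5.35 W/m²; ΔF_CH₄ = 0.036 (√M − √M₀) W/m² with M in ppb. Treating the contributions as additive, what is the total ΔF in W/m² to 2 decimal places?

ΔF = 3.66 W/m²

CO₂: 5.35 × ln(769/429) = 5.35 × ln(1.79254) = 5.35 × 0.58363 = 3.1224 W/m².
CH₄: 0.036 × (√1800 − √759) = 0.036 × (42.4264 − 27.5500) = 0.036 × 14.8764 = 0.5356 W/m².
Total ΔF = 3.1224 + 0.5356 = 3.6580 W/m².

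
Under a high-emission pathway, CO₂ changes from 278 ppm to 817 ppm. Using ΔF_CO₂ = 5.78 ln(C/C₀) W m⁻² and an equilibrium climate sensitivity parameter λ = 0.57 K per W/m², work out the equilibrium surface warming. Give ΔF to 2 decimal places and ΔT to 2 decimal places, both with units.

ΔF = 6.23 W/m²; ΔT = 3.55 K

CO₂: 5.78 × ln(817/278) = 5.78 × ln(2.93885) = 5.78 × 1.07802 = 6.2310 W/m².
ΔT = λ ΔF = 0.57 × 6.23 = 3.5511 K.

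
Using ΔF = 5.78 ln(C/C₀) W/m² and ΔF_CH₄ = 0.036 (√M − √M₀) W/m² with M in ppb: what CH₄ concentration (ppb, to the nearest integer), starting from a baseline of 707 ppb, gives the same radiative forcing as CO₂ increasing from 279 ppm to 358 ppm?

M ≈ 4438 ppb

CO₂ forcing: 5.78 × ln(358/279) = 5.78 × 0.249321 = 1.44108 W/m².
Set 0.036(√M − √707) = 1.44108: √M = 1.44108/0.036 + √707 = 40.0300 + 26.5895 = 66.6195.
M = (66.6195)² = 4438.16 ppb.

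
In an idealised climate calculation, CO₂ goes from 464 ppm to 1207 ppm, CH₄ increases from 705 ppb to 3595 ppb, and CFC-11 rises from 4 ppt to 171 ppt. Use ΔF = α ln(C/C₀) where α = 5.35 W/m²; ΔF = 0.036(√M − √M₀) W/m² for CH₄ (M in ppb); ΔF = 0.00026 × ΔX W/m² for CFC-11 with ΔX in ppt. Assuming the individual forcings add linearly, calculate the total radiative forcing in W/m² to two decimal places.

ΔF = 6.36 W/m²

CO₂: 5.35 × ln(1207/464) = 5.35 × ln(2.60129) = 5.35 × 0.95601 = 5.1147 W/m².
CH₄: 0.036 × (√3595 − √705) = 0.036 × (59.9583 − 26.5518) = 0.036 × 33.4065 = 1.2026 W/m².
CFC-11: ΔF = 0.00026 × (171 − 4) = 0.00026 × 167 = 0.0434 W/m².
Total ΔF = 5.1147 + 1.2026 + 0.0434 = 6.3607 W/m².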